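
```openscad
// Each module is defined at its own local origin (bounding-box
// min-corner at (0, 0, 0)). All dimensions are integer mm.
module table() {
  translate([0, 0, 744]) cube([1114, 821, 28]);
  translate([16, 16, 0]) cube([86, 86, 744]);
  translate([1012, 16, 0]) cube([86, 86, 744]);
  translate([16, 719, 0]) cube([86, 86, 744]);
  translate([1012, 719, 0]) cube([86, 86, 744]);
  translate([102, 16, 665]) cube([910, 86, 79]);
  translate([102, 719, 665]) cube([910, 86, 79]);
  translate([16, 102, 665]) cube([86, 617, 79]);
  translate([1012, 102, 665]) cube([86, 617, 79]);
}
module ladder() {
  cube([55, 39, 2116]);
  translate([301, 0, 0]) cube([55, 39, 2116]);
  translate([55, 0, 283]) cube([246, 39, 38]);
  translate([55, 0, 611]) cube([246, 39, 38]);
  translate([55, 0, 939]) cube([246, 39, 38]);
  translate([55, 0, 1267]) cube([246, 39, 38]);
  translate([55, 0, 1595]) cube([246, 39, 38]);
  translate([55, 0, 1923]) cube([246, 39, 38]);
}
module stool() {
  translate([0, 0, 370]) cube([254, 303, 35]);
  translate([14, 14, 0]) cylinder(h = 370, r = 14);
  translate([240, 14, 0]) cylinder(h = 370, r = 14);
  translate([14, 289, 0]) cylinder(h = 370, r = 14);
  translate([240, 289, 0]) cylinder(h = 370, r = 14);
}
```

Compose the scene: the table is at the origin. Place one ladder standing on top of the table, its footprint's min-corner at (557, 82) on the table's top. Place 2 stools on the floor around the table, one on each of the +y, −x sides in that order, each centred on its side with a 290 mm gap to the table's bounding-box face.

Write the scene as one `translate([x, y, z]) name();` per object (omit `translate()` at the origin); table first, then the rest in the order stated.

table();
translate([557, 82, 772]) ladder();
translate([430, 1111, 0]) stool();
translate([-544, 259, 0]) stool();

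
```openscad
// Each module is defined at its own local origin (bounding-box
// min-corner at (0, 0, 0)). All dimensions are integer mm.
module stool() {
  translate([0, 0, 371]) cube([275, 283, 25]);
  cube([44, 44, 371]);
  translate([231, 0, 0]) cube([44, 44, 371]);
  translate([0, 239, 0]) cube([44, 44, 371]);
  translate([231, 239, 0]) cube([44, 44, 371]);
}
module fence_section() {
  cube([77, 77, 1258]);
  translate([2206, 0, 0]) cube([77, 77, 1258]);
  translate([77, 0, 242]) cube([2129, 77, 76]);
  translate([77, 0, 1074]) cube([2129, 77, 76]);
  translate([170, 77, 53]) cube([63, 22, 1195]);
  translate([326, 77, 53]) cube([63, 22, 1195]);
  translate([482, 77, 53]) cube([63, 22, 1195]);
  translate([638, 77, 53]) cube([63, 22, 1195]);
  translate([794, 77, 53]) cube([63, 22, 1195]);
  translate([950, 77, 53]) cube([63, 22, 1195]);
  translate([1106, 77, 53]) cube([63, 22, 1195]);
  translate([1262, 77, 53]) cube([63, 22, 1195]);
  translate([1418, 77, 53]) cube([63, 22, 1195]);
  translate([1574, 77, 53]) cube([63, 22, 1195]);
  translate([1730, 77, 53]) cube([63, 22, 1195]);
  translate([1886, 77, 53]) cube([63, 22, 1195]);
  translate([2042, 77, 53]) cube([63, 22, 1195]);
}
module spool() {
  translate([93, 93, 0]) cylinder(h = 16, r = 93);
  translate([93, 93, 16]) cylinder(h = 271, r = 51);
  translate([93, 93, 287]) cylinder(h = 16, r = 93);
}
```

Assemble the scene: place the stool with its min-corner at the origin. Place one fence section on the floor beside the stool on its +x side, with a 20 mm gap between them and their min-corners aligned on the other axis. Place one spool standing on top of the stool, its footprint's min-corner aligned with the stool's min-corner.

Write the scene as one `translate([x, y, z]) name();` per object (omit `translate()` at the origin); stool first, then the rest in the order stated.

stool();
translate([295, 0, 0]) fence_section();
translate([0, 0, 396]) spool();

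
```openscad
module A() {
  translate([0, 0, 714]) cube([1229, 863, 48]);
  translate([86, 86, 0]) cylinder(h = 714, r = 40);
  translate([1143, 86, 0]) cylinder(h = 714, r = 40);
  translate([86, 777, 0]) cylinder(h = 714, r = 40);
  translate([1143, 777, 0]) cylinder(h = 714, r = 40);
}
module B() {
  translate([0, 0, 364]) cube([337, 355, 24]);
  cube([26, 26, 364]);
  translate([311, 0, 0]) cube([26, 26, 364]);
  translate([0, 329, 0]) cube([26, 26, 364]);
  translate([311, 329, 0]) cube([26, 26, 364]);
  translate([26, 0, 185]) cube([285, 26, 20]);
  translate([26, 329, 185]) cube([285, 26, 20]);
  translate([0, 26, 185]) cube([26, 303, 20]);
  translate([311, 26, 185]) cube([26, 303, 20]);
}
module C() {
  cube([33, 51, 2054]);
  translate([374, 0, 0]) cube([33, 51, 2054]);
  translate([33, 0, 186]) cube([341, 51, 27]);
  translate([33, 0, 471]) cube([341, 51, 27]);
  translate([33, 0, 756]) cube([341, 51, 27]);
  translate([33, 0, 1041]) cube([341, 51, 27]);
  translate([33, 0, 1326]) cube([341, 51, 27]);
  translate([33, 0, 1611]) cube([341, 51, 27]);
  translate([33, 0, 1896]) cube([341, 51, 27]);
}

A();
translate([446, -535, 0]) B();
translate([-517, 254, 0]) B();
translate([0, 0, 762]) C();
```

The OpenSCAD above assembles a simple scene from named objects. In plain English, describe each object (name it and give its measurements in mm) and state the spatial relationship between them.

A is a rectangular dining table. The top is 1229×863×48 mm with its upper surface at z = 762 mm. It stands on four round legs of 80 mm diameter, each leg's bounding box inset 46 mm from the nearest pair of top edges, running from the floor to the underside of the top.

B is a four-legged stool. The seat is 337×355 mm, 24 mm thick, top at z = 388 mm. It stands on four square legs, each 26×26 mm in cross-section, from z = 0 to the seat underside, each flush with a corner of the seat. Four stretchers, 26 mm wide and 20 mm tall, connect adjacent legs with their undersides at z = 185 mm, each running between the inner faces of the legs it joins and aligned with the legs' outer faces on the other axis.

C is a wooden ladder with two side rails of 33×51 mm section and 2054 mm height, set 407 mm apart overall. Between them run 7 rectangular rungs (51 mm deep, 27 mm thick), front faces flush with the rails' −y face. The bottom of the first rung is 186 mm above the floor and each subsequent rung is 285 mm higher than the one below.

Two stools sit around the table at the −y, −x sides. The ladder is on top of the table.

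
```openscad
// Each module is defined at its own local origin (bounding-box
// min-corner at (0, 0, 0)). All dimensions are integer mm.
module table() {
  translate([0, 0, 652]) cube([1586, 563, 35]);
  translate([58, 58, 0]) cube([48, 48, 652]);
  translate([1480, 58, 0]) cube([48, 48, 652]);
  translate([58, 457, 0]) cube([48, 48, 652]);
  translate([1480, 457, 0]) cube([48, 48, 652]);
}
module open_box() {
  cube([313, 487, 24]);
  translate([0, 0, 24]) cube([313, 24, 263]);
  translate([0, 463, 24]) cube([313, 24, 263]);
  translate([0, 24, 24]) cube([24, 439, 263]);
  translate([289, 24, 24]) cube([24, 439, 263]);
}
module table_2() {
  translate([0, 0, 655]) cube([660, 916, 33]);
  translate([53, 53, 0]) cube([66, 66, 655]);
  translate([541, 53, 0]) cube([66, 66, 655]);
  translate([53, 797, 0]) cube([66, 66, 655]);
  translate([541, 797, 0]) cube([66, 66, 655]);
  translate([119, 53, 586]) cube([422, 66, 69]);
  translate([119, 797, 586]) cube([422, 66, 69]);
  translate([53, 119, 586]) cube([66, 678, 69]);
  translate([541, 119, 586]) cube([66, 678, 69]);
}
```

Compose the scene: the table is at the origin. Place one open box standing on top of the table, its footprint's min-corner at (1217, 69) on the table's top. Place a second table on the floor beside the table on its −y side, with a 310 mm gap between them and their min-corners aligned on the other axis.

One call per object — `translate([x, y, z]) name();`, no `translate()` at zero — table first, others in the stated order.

table();
translate([1217, 69, 687]) open_box();
translate([0, -1226, 0]) table_2();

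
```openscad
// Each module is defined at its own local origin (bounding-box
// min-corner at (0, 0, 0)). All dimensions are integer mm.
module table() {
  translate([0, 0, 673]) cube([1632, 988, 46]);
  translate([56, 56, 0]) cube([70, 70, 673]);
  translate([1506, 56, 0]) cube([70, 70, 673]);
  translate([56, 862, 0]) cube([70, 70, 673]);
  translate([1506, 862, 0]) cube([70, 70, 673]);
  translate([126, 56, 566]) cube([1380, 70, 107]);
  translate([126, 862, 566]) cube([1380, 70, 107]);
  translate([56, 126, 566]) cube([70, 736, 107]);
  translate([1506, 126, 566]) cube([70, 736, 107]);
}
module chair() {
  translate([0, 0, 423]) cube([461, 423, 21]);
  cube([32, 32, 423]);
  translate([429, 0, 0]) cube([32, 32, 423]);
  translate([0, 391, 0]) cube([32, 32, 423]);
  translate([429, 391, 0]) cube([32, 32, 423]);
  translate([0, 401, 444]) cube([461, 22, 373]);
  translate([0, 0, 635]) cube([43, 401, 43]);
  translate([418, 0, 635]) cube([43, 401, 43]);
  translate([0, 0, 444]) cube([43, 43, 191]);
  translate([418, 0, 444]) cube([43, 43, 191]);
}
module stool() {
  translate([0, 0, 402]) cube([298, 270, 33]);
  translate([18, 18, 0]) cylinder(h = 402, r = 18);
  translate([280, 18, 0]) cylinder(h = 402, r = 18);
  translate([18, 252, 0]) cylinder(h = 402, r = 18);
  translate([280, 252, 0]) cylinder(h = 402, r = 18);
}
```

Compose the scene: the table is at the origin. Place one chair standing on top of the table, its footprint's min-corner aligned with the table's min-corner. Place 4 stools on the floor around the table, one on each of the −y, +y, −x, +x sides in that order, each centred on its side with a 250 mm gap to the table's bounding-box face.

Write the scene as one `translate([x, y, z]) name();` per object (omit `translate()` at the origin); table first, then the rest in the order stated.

table();
translate([0, 0, 719]) chair();
translate([667, -520, 0]) stool();
translate([667, 1238, 0]) stool();
translate([-548, 359, 0]) stool();
translate([1882, 359, 0]) stool();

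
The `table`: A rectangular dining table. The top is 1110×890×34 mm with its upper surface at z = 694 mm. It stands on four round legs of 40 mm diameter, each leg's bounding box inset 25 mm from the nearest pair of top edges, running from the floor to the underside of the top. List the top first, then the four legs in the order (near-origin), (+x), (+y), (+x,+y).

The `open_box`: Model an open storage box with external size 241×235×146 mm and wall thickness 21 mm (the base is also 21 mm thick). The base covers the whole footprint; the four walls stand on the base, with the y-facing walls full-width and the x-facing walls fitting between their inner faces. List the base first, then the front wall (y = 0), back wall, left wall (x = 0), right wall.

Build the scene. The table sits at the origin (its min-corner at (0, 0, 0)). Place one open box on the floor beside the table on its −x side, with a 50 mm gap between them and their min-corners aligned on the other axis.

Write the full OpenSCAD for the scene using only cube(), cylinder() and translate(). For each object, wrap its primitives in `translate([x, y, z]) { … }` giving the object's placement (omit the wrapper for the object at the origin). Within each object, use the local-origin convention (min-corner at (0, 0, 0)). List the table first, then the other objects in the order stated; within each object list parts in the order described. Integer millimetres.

translate([0, 0, 660]) cube([1110, 890, 34]);
translate([45, 45, 0]) cylinder(h = 660, r = 20);
translate([1065, 45, 0]) cylinder(h = 660, r = 20);
translate([45, 845, 0]) cylinder(h = 660, r = 20);
translate([1065, 845, 0]) cylinder(h = 660, r = 20);
translate([-291, 0, 0]) {
  cube([241, 235, 21]);
  translate([0, 0, 21]) cube([241, 21, 125]);
  translate([0, 214, 21]) cube([241, 21, 125]);
  translate([0, 21, 21]) cube([21, 193, 125]);
  translate([220, 21, 21]) cube([21, 193, 125]);
}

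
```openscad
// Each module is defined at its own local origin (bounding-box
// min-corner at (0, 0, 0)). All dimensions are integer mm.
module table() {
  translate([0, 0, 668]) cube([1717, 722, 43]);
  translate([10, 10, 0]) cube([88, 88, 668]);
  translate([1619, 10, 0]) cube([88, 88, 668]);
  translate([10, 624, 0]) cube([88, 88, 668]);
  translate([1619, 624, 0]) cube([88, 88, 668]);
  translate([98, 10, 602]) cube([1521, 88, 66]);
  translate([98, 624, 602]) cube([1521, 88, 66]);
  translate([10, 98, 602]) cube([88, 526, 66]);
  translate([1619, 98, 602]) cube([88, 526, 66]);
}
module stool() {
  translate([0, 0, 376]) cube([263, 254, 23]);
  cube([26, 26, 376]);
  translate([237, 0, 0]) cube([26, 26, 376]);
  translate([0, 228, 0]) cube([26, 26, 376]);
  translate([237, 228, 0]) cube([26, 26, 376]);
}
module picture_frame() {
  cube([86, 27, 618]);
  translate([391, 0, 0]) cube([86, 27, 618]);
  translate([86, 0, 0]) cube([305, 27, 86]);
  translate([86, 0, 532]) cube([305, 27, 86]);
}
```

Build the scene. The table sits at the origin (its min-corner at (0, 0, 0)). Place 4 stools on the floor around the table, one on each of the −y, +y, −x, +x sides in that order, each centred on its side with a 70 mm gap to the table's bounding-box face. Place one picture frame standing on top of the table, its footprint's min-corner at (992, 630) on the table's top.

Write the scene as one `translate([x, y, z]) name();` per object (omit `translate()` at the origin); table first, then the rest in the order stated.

table();
translate([727, -324, 0]) stool();
translate([727, 792, 0]) stool();
translate([-333, 234, 0]) stool();
translate([1787, 234, 0]) stool();
translate([992, 630, 711]) picture_frame();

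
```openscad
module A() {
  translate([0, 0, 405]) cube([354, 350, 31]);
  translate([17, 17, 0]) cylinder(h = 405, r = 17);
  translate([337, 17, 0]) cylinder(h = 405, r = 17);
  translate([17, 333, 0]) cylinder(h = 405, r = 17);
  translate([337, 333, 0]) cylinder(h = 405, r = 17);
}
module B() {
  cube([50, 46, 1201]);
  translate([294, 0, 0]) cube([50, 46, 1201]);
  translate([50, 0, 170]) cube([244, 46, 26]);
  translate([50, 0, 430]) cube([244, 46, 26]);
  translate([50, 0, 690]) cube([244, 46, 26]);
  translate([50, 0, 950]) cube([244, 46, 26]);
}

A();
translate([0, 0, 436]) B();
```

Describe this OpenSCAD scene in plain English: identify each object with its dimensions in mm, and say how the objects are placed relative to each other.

A is a simple wooden stool: a rectangular seat 354 mm (x) by 350 mm (y), 31 mm thick, top face at z = 436 mm, on four round legs, each 34 mm in diameter. The legs rest on z = 0, each leg's axis is inset half a diameter from the nearest pair of seat edges (so the leg's bounding box is flush with the corner).

B is a wooden ladder with two side rails of 50×46 mm section and 1201 mm height, set 344 mm apart overall. Between them run 4 rectangular rungs (46 mm deep, 26 mm thick), front faces flush with the rails' −y face. The bottom of the first rung is 170 mm above the floor and each subsequent rung is 260 mm higher than the one below.

The ladder is on top of the stool.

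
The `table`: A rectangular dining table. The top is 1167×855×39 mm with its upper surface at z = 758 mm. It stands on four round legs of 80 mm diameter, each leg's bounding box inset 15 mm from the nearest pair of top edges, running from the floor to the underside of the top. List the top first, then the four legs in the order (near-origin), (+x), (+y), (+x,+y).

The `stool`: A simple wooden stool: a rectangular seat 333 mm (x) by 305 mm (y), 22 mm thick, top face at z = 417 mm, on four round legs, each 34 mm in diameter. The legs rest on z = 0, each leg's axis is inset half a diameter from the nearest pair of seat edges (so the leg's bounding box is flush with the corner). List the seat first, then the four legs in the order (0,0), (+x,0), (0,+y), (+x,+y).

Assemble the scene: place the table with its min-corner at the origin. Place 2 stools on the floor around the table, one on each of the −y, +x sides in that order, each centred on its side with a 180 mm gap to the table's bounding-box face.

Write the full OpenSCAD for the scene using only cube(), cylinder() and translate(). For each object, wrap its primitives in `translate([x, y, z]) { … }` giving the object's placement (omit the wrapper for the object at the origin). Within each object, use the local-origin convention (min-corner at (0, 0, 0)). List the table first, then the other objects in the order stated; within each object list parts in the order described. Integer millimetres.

translate([0, 0, 719]) cube([1167, 855, 39]);
translate([55, 55, 0]) cylinder(h = 719, r = 40);
translate([1112, 55, 0]) cylinder(h = 719, r = 40);
translate([55, 800, 0]) cylinder(h = 719, r = 40);
translate([1112, 800, 0]) cylinder(h = 719, r = 40);
translate([417, -485, 0]) {
  translate([0, 0, 395]) cube([333, 305, 22]);
  translate([17, 17, 0]) cylinder(h = 395, r = 17);
  translate([316, 17, 0]) cylinder(h = 395, r = 17);
  translate([17, 288, 0]) cylinder(h = 395, r = 17);
  translate([316, 288, 0]) cylinder(h = 395, r = 17);
}
translate([1347, 275, 0]) {
  translate([0, 0, 395]) cube([333, 305, 22]);
  translate([17, 17, 0]) cylinder(h = 395, r = 17);
  translate([316, 17, 0]) cylinder(h = 395, r = 17);
  translate([17, 288, 0]) cylinder(h = 395, r = 17);
  translate([316, 288, 0]) cylinder(h = 395, r = 17);
}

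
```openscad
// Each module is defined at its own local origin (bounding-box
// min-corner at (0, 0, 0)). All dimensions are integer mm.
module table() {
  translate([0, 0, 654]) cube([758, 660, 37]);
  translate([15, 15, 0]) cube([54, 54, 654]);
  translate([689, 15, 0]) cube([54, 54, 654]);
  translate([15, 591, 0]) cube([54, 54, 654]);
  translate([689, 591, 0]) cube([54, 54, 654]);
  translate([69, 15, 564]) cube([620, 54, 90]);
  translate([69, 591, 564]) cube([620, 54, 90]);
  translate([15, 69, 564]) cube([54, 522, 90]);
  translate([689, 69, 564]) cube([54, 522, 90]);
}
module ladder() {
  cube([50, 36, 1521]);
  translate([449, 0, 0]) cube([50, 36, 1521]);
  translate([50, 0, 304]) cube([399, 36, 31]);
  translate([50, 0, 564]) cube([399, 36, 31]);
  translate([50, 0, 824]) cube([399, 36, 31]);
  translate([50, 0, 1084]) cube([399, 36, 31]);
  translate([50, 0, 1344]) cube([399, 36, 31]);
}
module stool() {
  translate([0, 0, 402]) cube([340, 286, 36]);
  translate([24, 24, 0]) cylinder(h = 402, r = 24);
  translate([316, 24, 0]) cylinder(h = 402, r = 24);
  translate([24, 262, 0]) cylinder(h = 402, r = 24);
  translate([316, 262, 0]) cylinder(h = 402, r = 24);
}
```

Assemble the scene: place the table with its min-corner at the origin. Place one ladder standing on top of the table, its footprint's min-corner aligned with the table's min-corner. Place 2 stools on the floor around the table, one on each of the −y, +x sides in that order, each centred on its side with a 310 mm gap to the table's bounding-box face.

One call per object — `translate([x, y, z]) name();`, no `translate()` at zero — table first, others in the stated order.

table();
translate([0, 0, 691]) ladder();
translate([209, -596, 0]) stool();
translate([1068, 187, 0]) stool();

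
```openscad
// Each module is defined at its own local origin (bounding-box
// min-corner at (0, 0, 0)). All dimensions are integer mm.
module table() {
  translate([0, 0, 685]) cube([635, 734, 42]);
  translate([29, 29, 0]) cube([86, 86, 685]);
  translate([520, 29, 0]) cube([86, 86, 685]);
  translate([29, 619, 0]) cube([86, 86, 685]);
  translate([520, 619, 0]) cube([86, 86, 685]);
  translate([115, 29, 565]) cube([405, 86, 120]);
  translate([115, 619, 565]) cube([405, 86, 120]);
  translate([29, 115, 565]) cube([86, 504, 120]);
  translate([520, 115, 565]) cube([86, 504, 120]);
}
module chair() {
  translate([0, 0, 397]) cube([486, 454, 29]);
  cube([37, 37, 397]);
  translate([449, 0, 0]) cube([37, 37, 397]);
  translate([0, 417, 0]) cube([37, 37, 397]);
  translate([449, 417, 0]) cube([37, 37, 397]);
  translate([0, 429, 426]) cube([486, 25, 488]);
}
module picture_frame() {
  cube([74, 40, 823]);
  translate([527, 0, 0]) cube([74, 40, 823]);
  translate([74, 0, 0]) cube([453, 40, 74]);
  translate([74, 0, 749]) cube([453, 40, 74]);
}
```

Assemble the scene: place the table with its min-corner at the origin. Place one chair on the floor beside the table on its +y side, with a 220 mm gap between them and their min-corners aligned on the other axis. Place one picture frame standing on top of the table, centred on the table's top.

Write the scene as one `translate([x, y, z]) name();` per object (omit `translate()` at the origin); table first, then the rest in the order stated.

table();
translate([0, 954, 0]) chair();
translate([17, 347, 727]) picture_frame();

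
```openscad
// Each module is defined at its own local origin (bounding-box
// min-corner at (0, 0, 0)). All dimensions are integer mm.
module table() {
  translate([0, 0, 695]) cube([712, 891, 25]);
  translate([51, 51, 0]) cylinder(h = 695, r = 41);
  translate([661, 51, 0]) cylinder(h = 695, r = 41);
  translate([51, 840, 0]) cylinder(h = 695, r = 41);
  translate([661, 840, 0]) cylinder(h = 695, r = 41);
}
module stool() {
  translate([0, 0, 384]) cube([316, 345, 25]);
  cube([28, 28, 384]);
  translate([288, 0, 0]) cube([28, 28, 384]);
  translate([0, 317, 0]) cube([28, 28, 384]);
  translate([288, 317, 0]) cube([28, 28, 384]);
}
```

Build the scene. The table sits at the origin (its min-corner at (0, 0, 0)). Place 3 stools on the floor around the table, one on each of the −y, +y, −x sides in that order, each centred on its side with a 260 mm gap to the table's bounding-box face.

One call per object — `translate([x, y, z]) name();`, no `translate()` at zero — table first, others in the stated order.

table();
translate([198, -605, 0]) stool();
translate([198, 1151, 0]) stool();
translate([-576, 273, 0]) stool();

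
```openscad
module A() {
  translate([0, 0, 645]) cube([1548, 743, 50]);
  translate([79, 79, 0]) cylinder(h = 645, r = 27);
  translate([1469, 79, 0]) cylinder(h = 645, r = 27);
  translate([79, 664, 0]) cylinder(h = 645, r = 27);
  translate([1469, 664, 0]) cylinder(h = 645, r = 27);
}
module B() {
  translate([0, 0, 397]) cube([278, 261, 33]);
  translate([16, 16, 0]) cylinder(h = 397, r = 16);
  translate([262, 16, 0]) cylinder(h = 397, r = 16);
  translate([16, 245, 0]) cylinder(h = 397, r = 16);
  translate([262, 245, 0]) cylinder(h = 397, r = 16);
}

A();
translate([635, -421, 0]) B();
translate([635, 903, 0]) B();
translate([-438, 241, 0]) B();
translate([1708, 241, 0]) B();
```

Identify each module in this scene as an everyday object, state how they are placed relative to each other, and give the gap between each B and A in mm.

A is a table. B is a stool. Four stools sit around the table at the −y, +y, −x, +x sides. The gap between each stool and the table is 160 mm.

Each stool's nearest face is 160 mm from the table's bounding box.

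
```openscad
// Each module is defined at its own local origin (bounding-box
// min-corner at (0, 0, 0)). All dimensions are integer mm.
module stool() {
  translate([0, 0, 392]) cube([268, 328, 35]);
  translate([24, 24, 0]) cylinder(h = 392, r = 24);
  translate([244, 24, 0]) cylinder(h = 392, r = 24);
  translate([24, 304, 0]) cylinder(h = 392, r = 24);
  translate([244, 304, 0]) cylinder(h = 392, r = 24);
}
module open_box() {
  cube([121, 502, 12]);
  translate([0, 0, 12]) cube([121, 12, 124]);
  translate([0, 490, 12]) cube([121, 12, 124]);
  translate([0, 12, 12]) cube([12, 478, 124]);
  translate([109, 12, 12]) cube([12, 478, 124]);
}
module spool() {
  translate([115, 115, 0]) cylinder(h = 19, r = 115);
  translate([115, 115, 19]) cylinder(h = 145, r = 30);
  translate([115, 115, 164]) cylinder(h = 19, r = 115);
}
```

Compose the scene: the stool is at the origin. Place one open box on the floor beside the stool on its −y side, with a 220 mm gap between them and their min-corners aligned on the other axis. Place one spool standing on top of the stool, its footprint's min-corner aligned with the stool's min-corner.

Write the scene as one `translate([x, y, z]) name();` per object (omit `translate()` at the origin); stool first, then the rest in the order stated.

stool();
translate([0, -722, 0]) open_box();
translate([0, 0, 427]) spool();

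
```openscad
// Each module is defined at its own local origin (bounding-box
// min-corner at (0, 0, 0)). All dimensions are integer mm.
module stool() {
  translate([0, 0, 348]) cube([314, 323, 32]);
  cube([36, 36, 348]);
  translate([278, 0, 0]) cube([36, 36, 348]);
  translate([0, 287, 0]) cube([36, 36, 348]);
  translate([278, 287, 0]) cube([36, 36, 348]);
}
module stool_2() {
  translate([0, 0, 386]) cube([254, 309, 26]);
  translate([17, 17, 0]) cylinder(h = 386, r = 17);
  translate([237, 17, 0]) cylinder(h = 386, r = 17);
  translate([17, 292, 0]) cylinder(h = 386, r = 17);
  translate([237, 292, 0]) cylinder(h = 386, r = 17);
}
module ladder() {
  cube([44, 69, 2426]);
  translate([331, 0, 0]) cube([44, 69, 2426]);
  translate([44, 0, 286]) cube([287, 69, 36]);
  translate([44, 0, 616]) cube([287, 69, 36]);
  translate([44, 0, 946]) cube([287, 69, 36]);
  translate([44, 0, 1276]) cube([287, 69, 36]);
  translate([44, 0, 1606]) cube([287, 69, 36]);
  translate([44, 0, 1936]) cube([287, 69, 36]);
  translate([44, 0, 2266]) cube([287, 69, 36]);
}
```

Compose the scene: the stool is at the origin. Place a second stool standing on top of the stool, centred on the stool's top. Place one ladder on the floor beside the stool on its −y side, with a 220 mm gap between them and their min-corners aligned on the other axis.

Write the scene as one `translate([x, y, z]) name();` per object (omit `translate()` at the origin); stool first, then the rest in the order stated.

stool();
translate([30, 7, 380]) stool_2();
translate([0, -289, 0]) ladder();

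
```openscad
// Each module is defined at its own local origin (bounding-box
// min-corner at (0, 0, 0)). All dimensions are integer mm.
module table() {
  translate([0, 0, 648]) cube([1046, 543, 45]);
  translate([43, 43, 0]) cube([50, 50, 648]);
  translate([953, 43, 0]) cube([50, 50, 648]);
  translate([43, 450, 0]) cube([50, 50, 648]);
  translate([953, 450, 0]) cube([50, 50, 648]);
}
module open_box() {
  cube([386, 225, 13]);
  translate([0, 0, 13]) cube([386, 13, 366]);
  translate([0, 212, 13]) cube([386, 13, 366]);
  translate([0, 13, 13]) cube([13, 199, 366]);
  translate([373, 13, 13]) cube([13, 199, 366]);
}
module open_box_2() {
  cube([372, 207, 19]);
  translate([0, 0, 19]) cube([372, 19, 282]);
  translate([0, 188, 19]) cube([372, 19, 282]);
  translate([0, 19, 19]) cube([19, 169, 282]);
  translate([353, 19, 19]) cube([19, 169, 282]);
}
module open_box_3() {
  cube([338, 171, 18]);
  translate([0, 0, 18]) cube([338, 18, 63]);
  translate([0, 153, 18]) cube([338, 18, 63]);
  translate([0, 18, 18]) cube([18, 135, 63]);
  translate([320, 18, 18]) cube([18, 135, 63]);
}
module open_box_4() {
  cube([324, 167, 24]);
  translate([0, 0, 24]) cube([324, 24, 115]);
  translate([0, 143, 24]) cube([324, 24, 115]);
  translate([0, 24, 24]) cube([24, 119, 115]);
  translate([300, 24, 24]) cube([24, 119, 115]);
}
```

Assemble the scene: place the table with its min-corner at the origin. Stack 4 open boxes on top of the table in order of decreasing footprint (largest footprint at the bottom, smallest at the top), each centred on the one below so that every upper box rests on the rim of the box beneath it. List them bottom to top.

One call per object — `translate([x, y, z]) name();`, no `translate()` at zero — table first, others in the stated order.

table();
translate([330, 159, 693]) open_box();
translate([337, 168, 1072]) open_box_2();
translate([354, 186, 1373]) open_box_3();
translate([361, 188, 1454]) open_box_4();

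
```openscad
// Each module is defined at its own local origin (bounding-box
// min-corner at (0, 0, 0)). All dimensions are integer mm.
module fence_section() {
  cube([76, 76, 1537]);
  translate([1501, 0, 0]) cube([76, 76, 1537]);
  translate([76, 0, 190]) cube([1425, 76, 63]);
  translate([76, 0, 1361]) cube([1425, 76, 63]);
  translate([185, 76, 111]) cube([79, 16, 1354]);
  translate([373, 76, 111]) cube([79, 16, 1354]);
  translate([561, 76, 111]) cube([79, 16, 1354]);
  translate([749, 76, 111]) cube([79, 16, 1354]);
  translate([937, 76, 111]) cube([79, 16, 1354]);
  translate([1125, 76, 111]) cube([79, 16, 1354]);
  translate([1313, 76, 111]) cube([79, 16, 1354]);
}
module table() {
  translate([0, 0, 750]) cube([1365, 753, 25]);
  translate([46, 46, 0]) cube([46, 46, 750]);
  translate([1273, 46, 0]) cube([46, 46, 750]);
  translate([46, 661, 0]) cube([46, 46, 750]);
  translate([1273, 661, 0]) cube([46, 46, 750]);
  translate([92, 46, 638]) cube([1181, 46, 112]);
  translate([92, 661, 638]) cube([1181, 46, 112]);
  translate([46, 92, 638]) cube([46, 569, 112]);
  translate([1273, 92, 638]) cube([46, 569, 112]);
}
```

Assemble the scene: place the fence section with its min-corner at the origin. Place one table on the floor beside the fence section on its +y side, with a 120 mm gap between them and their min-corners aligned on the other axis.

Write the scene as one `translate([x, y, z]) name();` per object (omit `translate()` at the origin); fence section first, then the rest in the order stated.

fence_section();
translate([0, 212, 0]) table();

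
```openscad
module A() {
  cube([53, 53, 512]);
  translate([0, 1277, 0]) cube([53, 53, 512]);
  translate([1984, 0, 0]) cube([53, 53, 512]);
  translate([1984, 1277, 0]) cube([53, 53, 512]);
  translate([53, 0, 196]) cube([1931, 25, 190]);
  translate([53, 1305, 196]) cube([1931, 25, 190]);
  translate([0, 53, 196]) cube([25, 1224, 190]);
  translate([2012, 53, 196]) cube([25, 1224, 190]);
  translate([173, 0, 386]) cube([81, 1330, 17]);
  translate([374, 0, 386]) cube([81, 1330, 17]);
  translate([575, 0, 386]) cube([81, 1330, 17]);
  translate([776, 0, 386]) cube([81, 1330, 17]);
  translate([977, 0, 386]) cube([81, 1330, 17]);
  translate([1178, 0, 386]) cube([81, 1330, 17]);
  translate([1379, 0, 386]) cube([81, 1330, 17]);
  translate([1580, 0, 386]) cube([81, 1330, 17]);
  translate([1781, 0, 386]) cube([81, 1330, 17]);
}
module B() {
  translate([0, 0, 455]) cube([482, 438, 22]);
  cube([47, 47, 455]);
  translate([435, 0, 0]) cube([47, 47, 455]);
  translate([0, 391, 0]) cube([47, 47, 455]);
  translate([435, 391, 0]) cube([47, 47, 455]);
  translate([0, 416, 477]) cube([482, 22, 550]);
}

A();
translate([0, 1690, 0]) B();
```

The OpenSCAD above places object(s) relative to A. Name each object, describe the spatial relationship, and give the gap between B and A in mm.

The chair's nearest face is 360 mm from the bed frame's +y face.

A is a bed frame. B is a chair. The chair is on the floor beside the bed frame on its +y side. The gap between the chair and the bed frame is 360 mm.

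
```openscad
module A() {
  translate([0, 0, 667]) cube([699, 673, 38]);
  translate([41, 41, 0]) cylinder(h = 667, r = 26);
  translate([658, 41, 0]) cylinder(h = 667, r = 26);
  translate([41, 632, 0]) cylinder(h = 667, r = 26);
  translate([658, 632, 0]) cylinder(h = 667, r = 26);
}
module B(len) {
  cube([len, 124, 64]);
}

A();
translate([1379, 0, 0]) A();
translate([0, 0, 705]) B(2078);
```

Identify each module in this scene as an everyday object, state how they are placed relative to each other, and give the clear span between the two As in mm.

A is a table. B is a beam. A beam spans the tops of two tables. The clear span between the two tables is 680 mm.

Second table starts at x = 1379; first ends at x = 699; clear span = 1379 − 699 = 680 mm.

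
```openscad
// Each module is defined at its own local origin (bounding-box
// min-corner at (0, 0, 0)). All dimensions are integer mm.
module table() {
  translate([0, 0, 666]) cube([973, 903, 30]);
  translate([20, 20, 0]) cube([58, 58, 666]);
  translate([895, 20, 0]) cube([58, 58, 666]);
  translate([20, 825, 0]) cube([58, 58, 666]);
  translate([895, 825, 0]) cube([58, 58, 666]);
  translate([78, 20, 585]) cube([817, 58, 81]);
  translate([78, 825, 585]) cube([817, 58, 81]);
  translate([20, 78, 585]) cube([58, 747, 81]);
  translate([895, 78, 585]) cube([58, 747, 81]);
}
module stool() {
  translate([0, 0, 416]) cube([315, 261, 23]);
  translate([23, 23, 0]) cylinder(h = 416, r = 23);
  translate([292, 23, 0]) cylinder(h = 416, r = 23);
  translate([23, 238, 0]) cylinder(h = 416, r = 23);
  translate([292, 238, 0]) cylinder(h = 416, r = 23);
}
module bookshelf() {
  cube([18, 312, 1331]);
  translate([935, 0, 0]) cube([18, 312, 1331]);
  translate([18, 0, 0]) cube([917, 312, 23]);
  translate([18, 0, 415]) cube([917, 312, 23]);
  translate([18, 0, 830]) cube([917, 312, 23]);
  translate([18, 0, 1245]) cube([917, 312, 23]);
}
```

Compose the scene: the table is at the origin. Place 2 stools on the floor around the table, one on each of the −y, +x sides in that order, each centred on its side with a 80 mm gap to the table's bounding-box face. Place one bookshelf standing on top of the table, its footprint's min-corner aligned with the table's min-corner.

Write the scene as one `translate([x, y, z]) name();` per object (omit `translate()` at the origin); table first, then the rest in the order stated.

table();
translate([329, -341, 0]) stool();
translate([1053, 321, 0]) stool();
translate([0, 0, 696]) bookshelf();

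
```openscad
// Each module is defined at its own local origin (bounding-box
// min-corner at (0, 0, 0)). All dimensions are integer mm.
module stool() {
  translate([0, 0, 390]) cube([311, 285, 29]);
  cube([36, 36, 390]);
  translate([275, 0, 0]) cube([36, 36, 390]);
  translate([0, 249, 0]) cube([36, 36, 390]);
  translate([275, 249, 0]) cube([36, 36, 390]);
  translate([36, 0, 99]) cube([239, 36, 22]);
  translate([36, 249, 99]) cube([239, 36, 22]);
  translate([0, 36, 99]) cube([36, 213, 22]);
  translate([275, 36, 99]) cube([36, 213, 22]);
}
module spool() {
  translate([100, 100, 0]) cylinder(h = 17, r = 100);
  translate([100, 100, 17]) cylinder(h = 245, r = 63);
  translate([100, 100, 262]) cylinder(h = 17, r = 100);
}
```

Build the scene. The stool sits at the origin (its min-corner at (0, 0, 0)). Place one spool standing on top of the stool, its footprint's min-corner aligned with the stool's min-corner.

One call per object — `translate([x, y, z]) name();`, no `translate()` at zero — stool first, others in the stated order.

stool();
translate([0, 0, 419]) spool();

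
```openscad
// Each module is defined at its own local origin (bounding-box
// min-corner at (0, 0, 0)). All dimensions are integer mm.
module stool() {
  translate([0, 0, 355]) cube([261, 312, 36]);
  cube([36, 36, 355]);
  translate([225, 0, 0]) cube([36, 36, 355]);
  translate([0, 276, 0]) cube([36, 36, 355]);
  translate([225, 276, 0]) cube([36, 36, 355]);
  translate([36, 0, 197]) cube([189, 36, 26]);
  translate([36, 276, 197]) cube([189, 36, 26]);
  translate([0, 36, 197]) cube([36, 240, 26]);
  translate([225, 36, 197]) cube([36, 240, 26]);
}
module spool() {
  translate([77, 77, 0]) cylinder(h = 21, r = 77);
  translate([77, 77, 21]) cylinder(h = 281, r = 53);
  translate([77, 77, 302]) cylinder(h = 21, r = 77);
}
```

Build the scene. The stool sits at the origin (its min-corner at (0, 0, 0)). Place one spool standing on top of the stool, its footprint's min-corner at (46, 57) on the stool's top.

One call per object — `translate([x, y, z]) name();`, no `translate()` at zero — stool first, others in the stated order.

stool();
translate([46, 57, 391]) spool();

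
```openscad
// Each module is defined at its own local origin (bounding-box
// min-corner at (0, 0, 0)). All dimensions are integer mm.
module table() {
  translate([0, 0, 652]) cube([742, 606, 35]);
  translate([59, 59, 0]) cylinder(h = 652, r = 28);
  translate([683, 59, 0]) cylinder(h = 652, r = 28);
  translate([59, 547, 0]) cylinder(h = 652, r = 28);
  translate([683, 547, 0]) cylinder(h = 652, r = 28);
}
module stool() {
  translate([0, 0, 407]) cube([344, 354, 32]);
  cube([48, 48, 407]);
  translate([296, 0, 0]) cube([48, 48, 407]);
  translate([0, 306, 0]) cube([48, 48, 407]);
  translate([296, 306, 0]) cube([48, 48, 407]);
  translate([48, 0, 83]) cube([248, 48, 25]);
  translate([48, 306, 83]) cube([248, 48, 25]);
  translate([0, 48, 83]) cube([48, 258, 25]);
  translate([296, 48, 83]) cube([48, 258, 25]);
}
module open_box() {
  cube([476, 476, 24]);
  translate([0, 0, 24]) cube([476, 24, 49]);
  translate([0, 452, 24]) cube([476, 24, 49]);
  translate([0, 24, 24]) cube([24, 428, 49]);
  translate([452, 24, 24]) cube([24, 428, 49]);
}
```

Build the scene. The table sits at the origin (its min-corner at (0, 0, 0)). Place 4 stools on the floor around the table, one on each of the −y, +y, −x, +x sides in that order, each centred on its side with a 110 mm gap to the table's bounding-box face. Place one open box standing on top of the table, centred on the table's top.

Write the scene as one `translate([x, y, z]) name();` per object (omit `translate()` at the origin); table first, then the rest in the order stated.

table();
translate([199, -464, 0]) stool();
translate([199, 716, 0]) stool();
translate([-454, 126, 0]) stool();
translate([852, 126, 0]) stool();
translate([133, 65, 687]) open_box();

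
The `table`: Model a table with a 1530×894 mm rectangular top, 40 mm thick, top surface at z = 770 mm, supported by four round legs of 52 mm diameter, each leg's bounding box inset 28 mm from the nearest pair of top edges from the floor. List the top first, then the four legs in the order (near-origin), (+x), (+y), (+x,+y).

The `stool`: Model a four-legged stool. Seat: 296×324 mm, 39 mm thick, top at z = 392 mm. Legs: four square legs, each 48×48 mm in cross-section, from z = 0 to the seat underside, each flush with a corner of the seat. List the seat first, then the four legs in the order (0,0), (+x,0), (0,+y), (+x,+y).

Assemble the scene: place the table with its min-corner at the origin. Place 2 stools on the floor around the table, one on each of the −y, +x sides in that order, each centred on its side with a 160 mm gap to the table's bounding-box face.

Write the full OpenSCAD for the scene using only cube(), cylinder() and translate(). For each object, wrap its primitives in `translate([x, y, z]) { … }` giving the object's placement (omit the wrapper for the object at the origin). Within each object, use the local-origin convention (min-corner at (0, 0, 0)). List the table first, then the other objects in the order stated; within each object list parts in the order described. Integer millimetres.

translate([0, 0, 730]) cube([1530, 894, 40]);
translate([54, 54, 0]) cylinder(h = 730, r = 26);
translate([1476, 54, 0]) cylinder(h = 730, r = 26);
translate([54, 840, 0]) cylinder(h = 730, r = 26);
translate([1476, 840, 0]) cylinder(h = 730, r = 26);
translate([617, -484, 0]) {
  translate([0, 0, 353]) cube([296, 324, 39]);
  cube([48, 48, 353]);
  translate([248, 0, 0]) cube([48, 48, 353]);
  translate([0, 276, 0]) cube([48, 48, 353]);
  translate([248, 276, 0]) cube([48, 48, 353]);
}
translate([1690, 285, 0]) {
  translate([0, 0, 353]) cube([296, 324, 39]);
  cube([48, 48, 353]);
  translate([248, 0, 0]) cube([48, 48, 353]);
  translate([0, 276, 0]) cube([48, 48, 353]);
  translate([248, 276, 0]) cube([48, 48, 353]);
}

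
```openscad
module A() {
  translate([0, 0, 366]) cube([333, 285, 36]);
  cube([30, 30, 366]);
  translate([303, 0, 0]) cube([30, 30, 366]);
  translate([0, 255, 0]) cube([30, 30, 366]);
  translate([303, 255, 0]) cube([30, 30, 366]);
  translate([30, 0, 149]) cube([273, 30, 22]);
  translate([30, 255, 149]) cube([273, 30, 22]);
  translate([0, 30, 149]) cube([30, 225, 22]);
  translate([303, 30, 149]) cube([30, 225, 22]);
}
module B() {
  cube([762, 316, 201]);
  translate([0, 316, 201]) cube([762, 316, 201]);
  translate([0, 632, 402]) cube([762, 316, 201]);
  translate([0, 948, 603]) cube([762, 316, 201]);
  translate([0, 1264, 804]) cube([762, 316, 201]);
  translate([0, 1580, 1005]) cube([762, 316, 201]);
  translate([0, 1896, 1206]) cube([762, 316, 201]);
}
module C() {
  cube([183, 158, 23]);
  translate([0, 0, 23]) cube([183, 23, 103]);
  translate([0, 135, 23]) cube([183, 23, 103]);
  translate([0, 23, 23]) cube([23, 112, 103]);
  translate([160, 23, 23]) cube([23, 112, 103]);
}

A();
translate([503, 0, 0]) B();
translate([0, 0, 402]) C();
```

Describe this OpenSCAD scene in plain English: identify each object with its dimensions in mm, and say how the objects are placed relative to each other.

A is a four-legged stool. The seat is a 333×285×36 mm slab whose top surface is at z = 402 mm; four square legs, each 30×30 mm in cross-section, run from the floor (z = 0) to the underside of the seat, each flush with a corner of the seat. Four stretchers, 30 mm wide and 22 mm tall, connect adjacent legs with their undersides at z = 149 mm, each running between the inner faces of the legs it joins and aligned with the legs' outer faces on the other axis.

B is a straight staircase of 7 solid steps. Each step is 762 mm wide (x), 316 mm deep (y, the going) and 201 mm tall (the rise). The first step rests on the floor; each subsequent step sits one going further in +y and one rise higher in +z, directly behind and above the previous step with no overlap.

C is an open storage box with external size 183×158×126 mm and wall thickness 23 mm (the base is also 23 mm thick). The base covers the whole footprint; the four walls stand on the base, with the y-facing walls full-width and the x-facing walls fitting between their inner faces.

The staircase is on the floor beside the stool on its +x side. The open box is on top of the stool.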